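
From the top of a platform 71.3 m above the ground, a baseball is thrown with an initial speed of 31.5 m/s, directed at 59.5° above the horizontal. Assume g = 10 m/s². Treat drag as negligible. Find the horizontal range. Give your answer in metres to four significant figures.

Horizontal component vₓ = 31.50 cos 59.5° = 15.99 m/s; vertical v_y0 = 31.50 sin 59.5° = 27.14 m/s.
With up positive and y = 0 at the ground: y(t) = 71.3 + (27.14) t − 5.000 t². Setting y = 0 and taking the positive root: t = [27.14 + √(27.14² + 2·10.0·71.3)] / 10.0 = (27.14 + 46.50) / 10.0 = 7.365 s.
Horizontal distance: R = vₓ t = 15.99 × 7.365 = 117.7 m.

117.7 m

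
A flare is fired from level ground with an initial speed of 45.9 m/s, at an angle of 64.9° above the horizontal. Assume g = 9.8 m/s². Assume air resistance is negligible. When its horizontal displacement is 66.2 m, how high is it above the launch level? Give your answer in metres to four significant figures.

Components: vₓ = 45.90 cos 64.9° = 19.47 m/s, v_y0 = 45.90 sin 64.9° = 41.57 m/s.
x = vₓ t ⇒ t = 66.2/19.47 = 3.400 s.
Height: y = v_y0 t − ½ g t² = 41.57 × 3.400 − 4.900 × 3.400² = 141.3 − 56.64 = 84.68 m.

84.68 m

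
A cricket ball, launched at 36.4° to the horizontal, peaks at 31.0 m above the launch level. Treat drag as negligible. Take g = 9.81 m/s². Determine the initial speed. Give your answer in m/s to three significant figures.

At the peak v_y = 0, so v_y0 = √(2gH) = √(2 × 9.81 × 31.0) = 24.66 m/s.
v_y0 = v₀ sin θ ⇒ v₀ = 24.66 / sin 36.4° = 41.56 m/s.

41.6 m/s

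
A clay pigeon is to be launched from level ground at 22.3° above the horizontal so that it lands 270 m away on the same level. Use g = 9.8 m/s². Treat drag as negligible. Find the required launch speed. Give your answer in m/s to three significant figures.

Level-ground range: R = v₀² sin(2θ)/g, so v₀ = √(gR / sin 2θ).
v₀ = √(9.80 × 270 / sin 44.60°) = √(2646 / 0.7022) = √3768.4 = 61.39 m/s.

61.4 m/s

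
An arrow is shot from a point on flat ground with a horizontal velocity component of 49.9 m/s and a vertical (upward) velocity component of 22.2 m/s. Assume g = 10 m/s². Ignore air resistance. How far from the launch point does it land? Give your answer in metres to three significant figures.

Time aloft: T = 2 v_y0 / g = 2 × 22.20 / 10.0 = 4.440 s.
Horizontal distance R = vₓ T = 49.90 × 4.440 = 221.6 m.

222 m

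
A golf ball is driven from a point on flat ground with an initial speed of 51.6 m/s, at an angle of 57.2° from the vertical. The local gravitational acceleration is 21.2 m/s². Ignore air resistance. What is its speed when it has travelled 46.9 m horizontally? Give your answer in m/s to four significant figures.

43.66 m/s

Horizontal component vₓ = 51.60 sin 57.2° = 43.37 m/s; vertical v_y0 = 51.60 cos 57.2° = 27.95 m/s.
x = vₓ t ⇒ t = 46.9/43.37 = 1.081 s.
Vertical velocity there: v_y = v_y0 − g t = 27.95 − 21.2 × 1.081 = 5.028 m/s.
Speed: √(vₓ² + v_y²) = √(43.37² + 5.028²) = 43.66 m/s.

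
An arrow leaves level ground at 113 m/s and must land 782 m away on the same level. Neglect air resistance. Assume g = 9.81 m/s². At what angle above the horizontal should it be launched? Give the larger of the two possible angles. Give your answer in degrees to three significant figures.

R = v₀² sin 2θ / g gives sin 2θ = gR/v₀² = 9.81·782/113² = 0.6008.
2θ = 36.93° or 180° − 36.93° = 143.1°, so θ = 18.46° or 71.54°.
The larger angle is 71.54°.

71.5°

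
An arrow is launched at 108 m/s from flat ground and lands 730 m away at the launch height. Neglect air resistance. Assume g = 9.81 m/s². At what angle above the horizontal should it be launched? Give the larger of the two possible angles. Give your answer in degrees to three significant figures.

71.1°

R = v₀² sin 2θ / g gives sin 2θ = gR/v₀² = 9.81·730/108² = 0.6140.
2θ = 37.88° or 180° − 37.88° = 142.1°, so θ = 18.94° or 71.06°.
The larger angle is 71.06°.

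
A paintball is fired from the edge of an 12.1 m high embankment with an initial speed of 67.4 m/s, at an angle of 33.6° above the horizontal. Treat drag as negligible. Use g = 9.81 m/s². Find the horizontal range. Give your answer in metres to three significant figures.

Components: vₓ = 67.40 cos 33.6° = 56.14 m/s, v_y0 = 67.40 sin 33.6° = 37.30 m/s.
Vertical motion (up positive, ground at y = 0): 4.905 t² − (37.30) t − 12.1 = 0, so t = (37.30 + √(37.30² + 2·9.81·12.1)) / 9.81 = (37.30 + 40.36) / 9.81 = 7.916 s.
Horizontal distance: R = vₓ t = 56.14 × 7.916 = 444.4 m.

444 m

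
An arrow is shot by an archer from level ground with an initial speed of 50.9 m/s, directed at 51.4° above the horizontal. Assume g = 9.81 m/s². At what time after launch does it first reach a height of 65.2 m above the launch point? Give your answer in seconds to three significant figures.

2.28 s

Horizontal component vₓ = 50.90 cos 51.4° = 31.76 m/s; vertical v_y0 = 50.90 sin 51.4° = 39.78 m/s.
Height y(t) = 39.78 t − 4.905 t² = 65.2 gives 4.905 t² − 39.78 t + 65.2 = 0.
Quadratic formula: t = (39.78 ± √303.18) / 9.81 = (39.78 ± 17.41) / 9.81 → t = 2.280 s or 5.830 s.
The first (ascending) time is 2.280 s.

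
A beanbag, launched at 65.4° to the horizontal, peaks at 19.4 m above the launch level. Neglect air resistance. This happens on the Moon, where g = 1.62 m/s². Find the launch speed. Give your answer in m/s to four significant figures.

At the peak v_y = 0, so v_y0 = √(2gH) = √(2 × 1.62 × 19.4) = 7.928 m/s.
v_y0 = v₀ sin θ ⇒ v₀ = 7.928 / sin 65.4° = 8.720 m/s.

8.720 m/s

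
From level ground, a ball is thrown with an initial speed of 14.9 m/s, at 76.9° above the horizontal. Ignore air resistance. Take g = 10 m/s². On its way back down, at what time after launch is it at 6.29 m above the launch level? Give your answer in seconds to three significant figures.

Components: vₓ = 14.90 cos 76.9° = 3.377 m/s, v_y0 = 14.90 sin 76.9° = 14.51 m/s.
Require v_y0 t − ½ g t² = 6.29, i.e. 5.000 t² − 14.51 t + 6.29 = 0.
t = [14.51 ± √(14.51² − 2·10.0·6.29)] / 10.0 = (14.51 ± 9.209) / 10.0, so t = 0.5303 s or t = 2.372 s.
The descending-branch root is 2.372 s.

2.37 s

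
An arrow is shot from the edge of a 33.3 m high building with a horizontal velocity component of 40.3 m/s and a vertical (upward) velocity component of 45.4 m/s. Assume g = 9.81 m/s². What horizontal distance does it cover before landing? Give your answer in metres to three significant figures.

401 m

With up positive and y = 0 at the ground: y(t) = 33.3 + (45.40) t − 4.905 t². Setting y = 0 and taking the positive root: t = [45.40 + √(45.40² + 2·9.81·33.3)] / 9.81 = (45.40 + 52.10) / 9.81 = 9.939 s.
Horizontal distance: R = vₓ t = 40.30 × 9.939 = 400.5 m.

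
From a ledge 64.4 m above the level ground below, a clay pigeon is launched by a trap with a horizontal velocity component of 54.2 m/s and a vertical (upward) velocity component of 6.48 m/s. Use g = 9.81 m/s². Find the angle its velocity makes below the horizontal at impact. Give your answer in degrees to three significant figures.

33.7°

With up positive and y = 0 at the ground: y(t) = 64.4 + (6.480) t − 4.905 t². Setting y = 0 and taking the positive root: t = [6.480 + √(6.480² + 2·9.81·64.4)] / 9.81 = (6.480 + 36.13) / 9.81 = 4.344 s.
At impact: v_y = v_y0 − g t = −36.13 m/s; vₓ = 54.20 m/s.
Angle below horizontal: arctan(|v_y|/vₓ) = arctan(36.13/54.20) = 33.69°.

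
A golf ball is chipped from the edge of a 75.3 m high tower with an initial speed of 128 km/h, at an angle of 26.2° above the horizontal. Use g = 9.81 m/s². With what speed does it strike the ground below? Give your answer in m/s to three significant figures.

52.4 m/s

Convert: 128 km/h = 128/3.6 = 35.56 m/s.
Components: vₓ = 35.56 cos 26.2° = 31.90 m/s, v_y0 = 35.56 sin 26.2° = 15.70 m/s.
With up positive and y = 0 at the ground: y(t) = 75.3 + (15.70) t − 4.905 t². Setting y = 0 and taking the positive root: t = [15.70 + √(15.70² + 2·9.81·75.3)] / 9.81 = (15.70 + 41.52) / 9.81 = 5.832 s.
Vertical velocity at impact: v_y = v_y0 − g t = 15.70 − 9.81 × 5.832 = −41.52 m/s.
Speed: |v| = √(vₓ² + v_y²) = √(31.90² + 41.52²) = 52.36 m/s.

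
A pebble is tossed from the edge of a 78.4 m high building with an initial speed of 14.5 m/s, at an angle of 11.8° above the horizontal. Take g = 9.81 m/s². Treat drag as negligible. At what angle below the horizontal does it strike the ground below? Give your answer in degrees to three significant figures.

70.2°

Resolve: vₓ = 14.50 cos 11.8° = 14.19 m/s and v_y0 = 14.50 sin 11.8° = 2.965 m/s.
The projectile lands when y = 78.4 + (2.965) t − ½·9.81·t² = 0. Positive root: t = (2.965 + √(2.965² + 2·9.81·78.4)) / 9.81 = (2.965 + 39.33) / 9.81 = 4.312 s.
At impact: v_y = v_y0 − g t = −39.33 m/s; vₓ = 14.19 m/s.
Angle below horizontal: arctan(|v_y|/vₓ) = arctan(39.33/14.19) = 70.16°.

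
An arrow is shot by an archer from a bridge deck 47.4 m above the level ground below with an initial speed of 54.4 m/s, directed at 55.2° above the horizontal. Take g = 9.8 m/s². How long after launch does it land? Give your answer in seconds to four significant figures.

Resolve: vₓ = 54.40 cos 55.2° = 31.05 m/s and v_y0 = 54.40 sin 55.2° = 44.67 m/s.
Vertical motion (up positive, ground at y = 0): 4.900 t² − (44.67) t − 47.4 = 0, so t = (44.67 + √(44.67² + 2·9.80·47.4)) / 9.80 = (44.67 + 54.08) / 9.80 = 10.08 s.

10.08 s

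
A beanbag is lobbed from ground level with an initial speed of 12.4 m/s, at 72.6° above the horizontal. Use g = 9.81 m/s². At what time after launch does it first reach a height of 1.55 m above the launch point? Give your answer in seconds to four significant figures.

Components: vₓ = 12.40 cos 72.6° = 3.708 m/s, v_y0 = 12.40 sin 72.6° = 11.83 m/s.
Set y = v_y0 t − ½ g t² = 1.55: 4.905 t² − 11.83 t + 1.55 = 0.
t = [11.83 ± √(11.83² − 2·9.81·1.55)] / 9.81 = (11.83 ± 10.47) / 9.81, so t = 0.1390 s or t = 2.273 s.
The first (ascending) time is 0.1390 s.

0.1390 s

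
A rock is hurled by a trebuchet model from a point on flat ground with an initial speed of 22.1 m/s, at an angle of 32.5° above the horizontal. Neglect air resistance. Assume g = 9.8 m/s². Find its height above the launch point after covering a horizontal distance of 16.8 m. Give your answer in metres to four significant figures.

6.722 m

Resolve: vₓ = 22.10 cos 32.5° = 18.64 m/s and v_y0 = 22.10 sin 32.5° = 11.87 m/s.
At x = 16.8 m, t = x/vₓ = 16.8/18.64 = 0.9013 s.
Height: y = v_y0 t − ½ g t² = 11.87 × 0.9013 − 4.900 × 0.9013² = 10.70 − 3.981 = 6.722 m.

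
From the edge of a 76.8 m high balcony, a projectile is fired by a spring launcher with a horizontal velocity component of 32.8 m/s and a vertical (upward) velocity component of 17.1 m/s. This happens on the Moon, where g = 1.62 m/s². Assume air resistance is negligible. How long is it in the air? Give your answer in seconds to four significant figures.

The projectile lands when y = 76.8 + (17.10) t − ½·1.62·t² = 0. Positive root: t = (17.10 + √(17.10² + 2·1.62·76.8)) / 1.62 = (17.10 + 23.26) / 1.62 = 24.92 s.

24.92 s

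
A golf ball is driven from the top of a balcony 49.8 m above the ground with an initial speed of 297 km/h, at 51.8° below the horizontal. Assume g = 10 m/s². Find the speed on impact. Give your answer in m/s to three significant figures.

88.3 m/s

Convert: 297 km/h = 297/3.6 = 82.50 m/s.
Horizontal component vₓ = 82.50 cos 51.8° = 51.02 m/s; vertical v_y0 = −64.83 m/s (downward).
Vertical motion (up positive, ground at y = 0): 5.000 t² − (−64.83) t − 49.8 = 0, so t = (−64.83 + √(64.83² + 2·10.0·49.8)) / 10.0 = (−64.83 + 72.11) / 10.0 = 0.7273 s.
Vertical velocity at impact: v_y = v_y0 − g t = −64.83 − 10.0 × 0.7273 = −72.11 m/s.
Speed: |v| = √(vₓ² + v_y²) = √(51.02² + 72.11²) = 88.33 m/s.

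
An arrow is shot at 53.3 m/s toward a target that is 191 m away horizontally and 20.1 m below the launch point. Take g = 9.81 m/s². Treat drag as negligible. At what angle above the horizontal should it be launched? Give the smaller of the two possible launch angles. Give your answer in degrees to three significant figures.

Trajectory: y = x tanθ − g x² (1 + tan²θ)/(2v₀²). With x = 191, y = −20.1, v₀ = 53.3, g = 9.81:
62.99 tan²θ − 191 tanθ + (42.89) = 0.
tanθ = [191 ± √(191² − 4 × 62.99 × (42.89))] / (2 × 62.99) = (191 ± 160.2) / 126.0, giving tanθ = 0.2442 or 2.788.
θ = 13.72° or 70.27°; the smaller is 13.72°.

13.7°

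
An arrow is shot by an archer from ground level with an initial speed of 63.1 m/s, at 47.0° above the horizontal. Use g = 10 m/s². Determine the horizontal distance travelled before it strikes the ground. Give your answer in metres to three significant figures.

397 m

vₓ = 63.10 cos 47.0° = 43.03 m/s; v_y0 = 63.10 sin 47.0° = 46.15 m/s.
Time aloft: T = 2 v_y0 / g = 2 × 46.15 / 10.0 = 9.230 s.
Horizontal distance R = vₓ T = 43.03 × 9.230 = 397.2 m.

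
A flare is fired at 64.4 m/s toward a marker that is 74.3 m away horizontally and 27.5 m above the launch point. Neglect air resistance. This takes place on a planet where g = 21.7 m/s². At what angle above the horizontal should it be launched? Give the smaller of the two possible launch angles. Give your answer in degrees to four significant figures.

32.84°

Trajectory: y = x tanθ − g x² (1 + tan²θ)/(2v₀²). With x = 74.3, y = 27.5, v₀ = 64.4, g = 21.7:
14.44 tan²θ − 74.3 tanθ + (41.94) = 0.
tanθ = [74.3 ± √(74.3² − 4 × 14.44 × (41.94))] / (2 × 14.44) = (74.3 ± 55.66) / 28.88, giving tanθ = 0.6455 or 4.499.
θ = 32.84° or 77.47°; the smaller is 32.84°.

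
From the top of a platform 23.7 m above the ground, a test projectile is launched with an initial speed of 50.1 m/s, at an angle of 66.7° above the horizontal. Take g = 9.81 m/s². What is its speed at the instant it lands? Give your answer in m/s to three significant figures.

54.5 m/s

Components: vₓ = 50.10 cos 66.7° = 19.82 m/s, v_y0 = 50.10 sin 66.7° = 46.01 m/s.
With up positive and y = 0 at the ground: y(t) = 23.7 + (46.01) t − 4.905 t². Setting y = 0 and taking the positive root: t = [46.01 + √(46.01² + 2·9.81·23.7)] / 9.81 = (46.01 + 50.82) / 9.81 = 9.871 s.
Vertical velocity at impact: v_y = v_y0 − g t = 46.01 − 9.81 × 9.871 = −50.82 m/s.
Speed: |v| = √(vₓ² + v_y²) = √(19.82² + 50.82²) = 54.54 m/s.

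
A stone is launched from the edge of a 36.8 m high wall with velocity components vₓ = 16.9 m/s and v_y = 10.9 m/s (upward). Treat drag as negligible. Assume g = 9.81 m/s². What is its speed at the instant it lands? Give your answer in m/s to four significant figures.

Vertical motion (up positive, ground at y = 0): 4.905 t² − (10.90) t − 36.8 = 0, so t = (10.90 + √(10.90² + 2·9.81·36.8)) / 9.81 = (10.90 + 29.00) / 9.81 = 4.067 s.
Vertical velocity at impact: v_y = v_y0 − g t = 10.90 − 9.81 × 4.067 = −29.00 m/s.
Speed: |v| = √(vₓ² + v_y²) = √(16.90² + 29.00²) = 33.56 m/s.

33.56 m/s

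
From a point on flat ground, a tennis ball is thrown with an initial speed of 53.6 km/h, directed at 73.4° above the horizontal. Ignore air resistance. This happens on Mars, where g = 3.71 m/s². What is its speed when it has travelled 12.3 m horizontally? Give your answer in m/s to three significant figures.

Convert: 53.6 km/h = 53.6/3.6 = 14.89 m/s.
Horizontal component vₓ = 14.89 cos 73.4° = 4.254 m/s; vertical v_y0 = 14.89 sin 73.4° = 14.27 m/s.
x = vₓ t ⇒ t = 12.3/4.254 = 2.892 s.
Vertical velocity there: v_y = v_y0 − g t = 14.27 − 3.71 × 2.892 = 3.540 m/s.
Speed: √(vₓ² + v_y²) = √(4.254² + 3.540²) = 5.534 m/s.

5.53 m/s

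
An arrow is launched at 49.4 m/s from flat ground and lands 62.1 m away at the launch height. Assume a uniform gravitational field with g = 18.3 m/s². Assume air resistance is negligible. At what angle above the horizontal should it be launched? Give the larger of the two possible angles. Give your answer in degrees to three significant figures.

From R = (v₀²/g) sin 2θ: sin 2θ = 18.3 × 62.1 / 2440.4 = 0.4657.
2θ = 27.75° or 180° − 27.75° = 152.2°, so θ = 13.88° or 76.12°.
The larger angle is 76.12°.

76.1°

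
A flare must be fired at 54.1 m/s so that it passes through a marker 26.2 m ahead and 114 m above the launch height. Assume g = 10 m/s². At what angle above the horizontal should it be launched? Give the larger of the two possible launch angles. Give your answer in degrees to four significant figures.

86.49°

Trajectory: y = x tanθ − g x² (1 + tan²θ)/(2v₀²). With x = 26.2, y = 114, v₀ = 54.1, g = 10.0:
1.173 tan²θ − 26.2 tanθ + (115.2) = 0.
tanθ = [26.2 ± √(26.2² − 4 × 1.173 × (115.2))] / (2 × 1.173) = (26.2 ± 12.09) / 2.345, giving tanθ = 6.016 or 16.33.
θ = 80.56° or 86.49°; the larger is 86.49°.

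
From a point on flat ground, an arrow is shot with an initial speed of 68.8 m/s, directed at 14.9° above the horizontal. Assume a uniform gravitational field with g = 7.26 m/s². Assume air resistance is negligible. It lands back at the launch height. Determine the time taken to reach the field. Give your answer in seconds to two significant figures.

4.9 s

vₓ = 68.80 cos 14.9° = 66.49 m/s; v_y0 = 68.80 sin 14.9° = 17.69 m/s.
Time of flight on level ground: T = 2 v_y0 / g = 2 × 17.69 / 7.26 = 4.873 s.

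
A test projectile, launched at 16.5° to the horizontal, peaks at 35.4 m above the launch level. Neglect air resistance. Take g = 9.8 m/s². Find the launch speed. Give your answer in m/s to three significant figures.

At the peak v_y = 0, so v_y0 = √(2gH) = √(2 × 9.80 × 35.4) = 26.34 m/s.
v_y0 = v₀ sin θ ⇒ v₀ = 26.34 / sin 16.5° = 92.74 m/s.

92.7 m/s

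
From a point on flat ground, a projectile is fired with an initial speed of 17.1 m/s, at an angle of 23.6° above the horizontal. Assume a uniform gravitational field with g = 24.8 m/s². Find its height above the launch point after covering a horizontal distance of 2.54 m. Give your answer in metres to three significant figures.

0.784 m

Resolve: vₓ = 17.10 cos 23.6° = 15.67 m/s and v_y0 = 17.10 sin 23.6° = 6.846 m/s.
Time to reach x = 2.54 m: t = x/vₓ = 2.54/15.67 = 0.1621 s.
Height: y = v_y0 t − ½ g t² = 6.846 × 0.1621 − 12.40 × 0.1621² = 1.110 − 0.3258 = 0.7839 m.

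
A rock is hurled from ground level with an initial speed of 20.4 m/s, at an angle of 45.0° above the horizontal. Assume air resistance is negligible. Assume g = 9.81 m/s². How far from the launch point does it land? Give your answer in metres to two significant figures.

vₓ = 20.40 cos 45.0° = 14.42 m/s; v_y0 = 20.40 sin 45.0° = 14.42 m/s.
Time aloft: T = 2 v_y0 / g = 2 × 14.42 / 9.81 = 2.941 s.
Range: R = vₓ T = 14.42 × 2.941 = 42.42 m.

42 m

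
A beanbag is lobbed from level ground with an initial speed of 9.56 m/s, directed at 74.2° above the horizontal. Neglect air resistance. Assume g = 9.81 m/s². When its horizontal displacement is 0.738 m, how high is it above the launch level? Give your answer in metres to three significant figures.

2.21 m

Horizontal component vₓ = 9.560 cos 74.2° = 2.603 m/s; vertical v_y0 = 9.560 sin 74.2° = 9.199 m/s.
x = vₓ t ⇒ t = 0.738/2.603 = 0.2835 s.
Height: y = v_y0 t − ½ g t² = 9.199 × 0.2835 − 4.905 × 0.2835² = 2.608 − 0.3943 = 2.214 m.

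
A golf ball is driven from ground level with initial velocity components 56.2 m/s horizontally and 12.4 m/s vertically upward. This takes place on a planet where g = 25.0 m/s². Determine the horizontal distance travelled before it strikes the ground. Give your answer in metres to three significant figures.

55.8 m

Flight time T = 2 v_y0 / g = 0.9920 s.
Range: R = vₓ T = 56.20 × 0.9920 = 55.75 m.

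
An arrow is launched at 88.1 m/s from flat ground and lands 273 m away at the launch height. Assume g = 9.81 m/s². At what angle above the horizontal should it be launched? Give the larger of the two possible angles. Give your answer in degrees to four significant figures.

79.91°

R = v₀² sin 2θ / g gives sin 2θ = gR/v₀² = 9.81·273/88.1² = 0.3450.
2θ = 20.18° or 180° − 20.18° = 159.8°, so θ = 10.09° or 79.91°.
The larger angle is 79.91°.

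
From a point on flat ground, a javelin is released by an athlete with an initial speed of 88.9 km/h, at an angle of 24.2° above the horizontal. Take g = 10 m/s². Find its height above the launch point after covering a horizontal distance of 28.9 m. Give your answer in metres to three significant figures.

4.76 m

Convert: 88.9 km/h = 88.9/3.6 = 24.69 m/s.
Components: vₓ = 24.69 cos 24.2° = 22.52 m/s, v_y0 = 24.69 sin 24.2° = 10.12 m/s.
Time to reach x = 28.9 m: t = x/vₓ = 28.9/22.52 = 1.283 s.
Height: y = v_y0 t − ½ g t² = 10.12 × 1.283 − 5.000 × 1.283² = 12.99 − 8.231 = 4.757 m.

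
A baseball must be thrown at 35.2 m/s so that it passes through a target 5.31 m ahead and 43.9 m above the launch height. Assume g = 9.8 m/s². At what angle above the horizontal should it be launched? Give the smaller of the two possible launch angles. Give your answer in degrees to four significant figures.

84.65°

Trajectory: y = x tanθ − g x² (1 + tan²θ)/(2v₀²). With x = 5.31, y = 43.9, v₀ = 35.2, g = 9.80:
0.1115 tan²θ − 5.31 tanθ + (44.01) = 0.
tanθ = [5.31 ± √(5.31² − 4 × 0.1115 × (44.01))] / (2 × 0.1115) = (5.31 ± 2.927) / 0.2230, giving tanθ = 10.69 or 36.93.
θ = 84.65° or 88.45°; the smaller is 84.65°.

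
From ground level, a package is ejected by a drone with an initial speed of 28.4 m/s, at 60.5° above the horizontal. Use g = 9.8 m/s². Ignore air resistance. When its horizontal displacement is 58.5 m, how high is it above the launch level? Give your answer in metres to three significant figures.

17.7 m

vₓ = 28.40 cos 60.5° = 13.98 m/s; v_y0 = 28.40 sin 60.5° = 24.72 m/s.
At x = 58.5 m, t = x/vₓ = 58.5/13.98 = 4.183 s.
Height: y = v_y0 t − ½ g t² = 24.72 × 4.183 − 4.900 × 4.183² = 103.4 − 85.74 = 17.66 m.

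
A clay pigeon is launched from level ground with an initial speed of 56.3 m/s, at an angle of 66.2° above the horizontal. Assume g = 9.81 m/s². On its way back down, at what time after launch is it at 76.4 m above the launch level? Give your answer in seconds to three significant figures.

8.71 s

Horizontal component vₓ = 56.30 cos 66.2° = 22.72 m/s; vertical v_y0 = 56.30 sin 66.2° = 51.51 m/s.
Require v_y0 t − ½ g t² = 76.4, i.e. 4.905 t² − 51.51 t + 76.4 = 0.
t = [51.51 ± √(51.51² − 2·9.81·76.4)] / 9.81 = (51.51 ± 33.98) / 9.81, so t = 1.787 s or t = 8.715 s.
The descending-branch root is 8.715 s.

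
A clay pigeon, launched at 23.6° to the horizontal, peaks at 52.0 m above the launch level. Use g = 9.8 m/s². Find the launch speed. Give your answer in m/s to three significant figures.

At the peak v_y = 0, so v_y0 = √(2gH) = √(2 × 9.80 × 52.0) = 31.92 m/s.
v_y0 = v₀ sin θ ⇒ v₀ = 31.92 / sin 23.6° = 79.74 m/s.

79.7 m/s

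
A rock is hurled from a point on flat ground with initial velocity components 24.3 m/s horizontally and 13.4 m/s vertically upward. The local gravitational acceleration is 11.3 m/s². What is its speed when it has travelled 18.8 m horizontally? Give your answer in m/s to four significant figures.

24.74 m/s

x = vₓ t ⇒ t = 18.8/24.30 = 0.7737 s.
Vertical velocity there: v_y = v_y0 − g t = 13.40 − 11.3 × 0.7737 = 4.658 m/s.
Speed: √(vₓ² + v_y²) = √(24.30² + 4.658²) = 24.74 m/s.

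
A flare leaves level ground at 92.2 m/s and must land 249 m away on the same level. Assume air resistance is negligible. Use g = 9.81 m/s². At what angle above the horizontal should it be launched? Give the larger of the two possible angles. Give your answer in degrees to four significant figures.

81.65°

Level-ground range R = v₀² sin(2θ)/g ⇒ sin(2θ) = gR/v₀² = 9.81 × 249 / 92.2² = 0.2873.
2θ = 16.70° or 180° − 16.70° = 163.3°, so θ = 8.350° or 81.65°.
The larger angle is 81.65°.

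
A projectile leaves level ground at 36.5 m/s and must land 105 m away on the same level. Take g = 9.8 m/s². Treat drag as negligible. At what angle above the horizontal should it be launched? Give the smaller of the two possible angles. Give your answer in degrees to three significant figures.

25.3°

From R = (v₀²/g) sin 2θ: sin 2θ = 9.80 × 105 / 1332.2 = 0.7724.
2θ = 50.57° or 180° − 50.57° = 129.4°, so θ = 25.28° or 64.72°.
The smaller angle is 25.28°.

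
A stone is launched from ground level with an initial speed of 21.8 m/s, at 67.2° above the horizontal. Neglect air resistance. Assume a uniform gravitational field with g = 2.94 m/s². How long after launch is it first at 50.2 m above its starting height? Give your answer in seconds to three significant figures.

3.29 s

Components: vₓ = 21.80 cos 67.2° = 8.448 m/s, v_y0 = 21.80 sin 67.2° = 20.10 m/s.
Require v_y0 t − ½ g t² = 50.2, i.e. 1.470 t² − 20.10 t + 50.2 = 0.
t = [20.10 ± √(20.10² − 2·2.94·50.2)] / 2.94 = (20.10 ± 10.43) / 2.94, so t = 3.289 s or t = 10.38 s.
The first (ascending) time is 3.289 s.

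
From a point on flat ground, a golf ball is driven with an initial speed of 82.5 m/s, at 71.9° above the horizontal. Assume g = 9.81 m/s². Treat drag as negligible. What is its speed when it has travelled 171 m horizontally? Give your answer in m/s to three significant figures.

Resolve: vₓ = 82.50 cos 71.9° = 25.63 m/s and v_y0 = 82.50 sin 71.9° = 78.42 m/s.
x = vₓ t ⇒ t = 171/25.63 = 6.672 s.
Vertical velocity there: v_y = v_y0 − g t = 78.42 − 9.81 × 6.672 = 12.97 m/s.
Speed: √(vₓ² + v_y²) = √(25.63² + 12.97²) = 28.72 m/s.

28.7 m/s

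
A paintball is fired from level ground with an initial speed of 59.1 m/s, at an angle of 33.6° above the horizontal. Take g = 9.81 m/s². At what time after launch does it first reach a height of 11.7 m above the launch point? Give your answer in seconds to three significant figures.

0.379 s

Horizontal component vₓ = 59.10 cos 33.6° = 49.23 m/s; vertical v_y0 = 59.10 sin 33.6° = 32.71 m/s.
Set y = v_y0 t − ½ g t² = 11.7: 4.905 t² − 32.71 t + 11.7 = 0.
Quadratic formula: t = (32.71 ± √840.09) / 9.81 = (32.71 ± 28.98) / 9.81 → t = 0.3793 s or 6.288 s.
The first (ascending) time is 0.3793 s.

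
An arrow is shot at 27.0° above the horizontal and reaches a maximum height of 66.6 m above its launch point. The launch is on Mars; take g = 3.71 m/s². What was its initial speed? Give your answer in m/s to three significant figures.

49.0 m/s

At the peak v_y = 0, so v_y0 = √(2gH) = √(2 × 3.71 × 66.6) = 22.23 m/s.
v_y0 = v₀ sin θ ⇒ v₀ = 22.23 / sin 27.0° = 48.97 m/s.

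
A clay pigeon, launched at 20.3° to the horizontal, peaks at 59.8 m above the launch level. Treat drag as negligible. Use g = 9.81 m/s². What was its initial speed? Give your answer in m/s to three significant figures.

At the peak v_y = 0, so v_y0 = √(2gH) = √(2 × 9.81 × 59.8) = 34.25 m/s.
v_y0 = v₀ sin θ ⇒ v₀ = 34.25 / sin 20.3° = 98.73 m/s.

98.7 m/s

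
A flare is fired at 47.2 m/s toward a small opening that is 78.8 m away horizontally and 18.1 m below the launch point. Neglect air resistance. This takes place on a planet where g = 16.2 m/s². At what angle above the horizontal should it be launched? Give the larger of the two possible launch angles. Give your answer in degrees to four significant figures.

73.76°

Trajectory: y = x tanθ − g x² (1 + tan²θ)/(2v₀²). With x = 78.8, y = −18.1, v₀ = 47.2, g = 16.2:
22.58 tan²θ − 78.8 tanθ + (4.476) = 0.
tanθ = [78.8 ± √(78.8² − 4 × 22.58 × (4.476))] / (2 × 22.58) = (78.8 ± 76.19) / 45.15, giving tanθ = 0.05776 or 3.433.
θ = 3.306° or 73.76°; the larger is 73.76°.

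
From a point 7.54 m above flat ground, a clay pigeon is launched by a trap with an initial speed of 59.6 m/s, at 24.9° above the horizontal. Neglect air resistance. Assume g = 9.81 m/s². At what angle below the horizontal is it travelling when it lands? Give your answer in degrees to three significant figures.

27.3°

Resolve: vₓ = 59.60 cos 24.9° = 54.06 m/s and v_y0 = 59.60 sin 24.9° = 25.09 m/s.
The projectile lands when y = 7.54 + (25.09) t − ½·9.81·t² = 0. Positive root: t = (25.09 + √(25.09² + 2·9.81·7.54)) / 9.81 = (25.09 + 27.89) / 9.81 = 5.401 s.
At impact: v_y = v_y0 − g t = −27.89 m/s; vₓ = 54.06 m/s.
Angle below horizontal: arctan(|v_y|/vₓ) = arctan(27.89/54.06) = 27.29°.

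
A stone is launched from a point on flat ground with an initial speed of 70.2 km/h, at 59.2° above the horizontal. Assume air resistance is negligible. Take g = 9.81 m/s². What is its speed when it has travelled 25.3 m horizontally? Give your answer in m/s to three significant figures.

12.9 m/s

Convert: 70.2 km/h = 70.2/3.6 = 19.50 m/s.
Resolve: vₓ = 19.50 cos 59.2° = 9.985 m/s and v_y0 = 19.50 sin 59.2° = 16.75 m/s.
At x = 25.3 m, t = x/vₓ = 25.3/9.985 = 2.534 s.
Vertical velocity there: v_y = v_y0 − g t = 16.75 − 9.81 × 2.534 = −8.107 m/s.
Speed: √(vₓ² + v_y²) = √(9.985² + 8.107²) = 12.86 m/s.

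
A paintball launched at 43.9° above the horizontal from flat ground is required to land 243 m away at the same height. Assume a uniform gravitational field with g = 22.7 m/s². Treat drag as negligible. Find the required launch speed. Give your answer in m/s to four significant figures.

Level-ground range: R = v₀² sin(2θ)/g, so v₀ = √(gR / sin 2θ).
v₀ = √(22.7 × 243 / sin 87.80°) = √(5516 / 0.9993) = √5520.2 = 74.30 m/s.

74.30 m/s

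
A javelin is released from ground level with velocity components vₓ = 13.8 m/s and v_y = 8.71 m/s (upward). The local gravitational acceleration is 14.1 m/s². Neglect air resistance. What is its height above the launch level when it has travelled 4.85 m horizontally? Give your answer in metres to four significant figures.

2.190 m

Time to reach x = 4.85 m: t = x/vₓ = 4.85/13.80 = 0.3514 s.
Height: y = v_y0 t − ½ g t² = 8.710 × 0.3514 − 7.050 × 0.3514² = 3.061 − 0.8708 = 2.190 m.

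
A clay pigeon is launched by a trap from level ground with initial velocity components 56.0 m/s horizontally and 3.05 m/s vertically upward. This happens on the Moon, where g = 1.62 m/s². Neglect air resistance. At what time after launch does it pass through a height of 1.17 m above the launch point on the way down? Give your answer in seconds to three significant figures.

Set y = v_y0 t − ½ g t² = 1.17: 0.8100 t² − 3.050 t + 1.17 = 0.
t = [3.050 ± √(3.050² − 2·1.62·1.17)] / 1.62 = (3.050 ± 2.348) / 1.62, so t = 0.4335 s or t = 3.332 s.
The descending-branch root is 3.332 s.

3.33 s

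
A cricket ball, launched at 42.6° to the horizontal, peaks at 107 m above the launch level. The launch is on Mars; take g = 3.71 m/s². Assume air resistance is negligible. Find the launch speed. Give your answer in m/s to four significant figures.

41.63 m/s

At the peak v_y = 0, so v_y0 = √(2gH) = √(2 × 3.71 × 107) = 28.18 m/s.
v_y0 = v₀ sin θ ⇒ v₀ = 28.18 / sin 42.6° = 41.63 m/s.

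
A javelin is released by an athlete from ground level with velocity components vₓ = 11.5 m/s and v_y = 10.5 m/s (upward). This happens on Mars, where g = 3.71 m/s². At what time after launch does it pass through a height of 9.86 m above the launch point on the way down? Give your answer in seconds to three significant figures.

Set y = v_y0 t − ½ g t² = 9.86: 1.855 t² − 10.50 t + 9.86 = 0.
Quadratic formula: t = (10.50 ± √37.089) / 3.71 = (10.50 ± 6.090) / 3.71 → t = 1.189 s or 4.472 s.
The descending-branch root is 4.472 s.

4.47 s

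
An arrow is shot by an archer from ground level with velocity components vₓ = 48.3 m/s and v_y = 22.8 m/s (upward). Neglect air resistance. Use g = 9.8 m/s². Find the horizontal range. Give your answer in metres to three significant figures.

Flight time T = 2 v_y0 / g = 4.653 s.
Range: R = vₓ T = 48.30 × 4.653 = 224.7 m.

225 m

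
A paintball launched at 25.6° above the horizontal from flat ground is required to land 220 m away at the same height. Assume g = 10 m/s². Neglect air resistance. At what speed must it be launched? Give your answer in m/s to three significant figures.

53.1 m/s

On level ground R = v₀² sin 2θ / g ⇒ v₀ = √(gR / sin 2θ).
v₀ = √(10.0 × 220 / sin 51.20°) = √(2200 / 0.7793) = √2822.9 = 53.13 m/s.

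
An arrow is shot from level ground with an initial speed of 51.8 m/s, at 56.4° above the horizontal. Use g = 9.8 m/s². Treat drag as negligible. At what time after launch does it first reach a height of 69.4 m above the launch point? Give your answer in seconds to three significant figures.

Horizontal component vₓ = 51.80 cos 56.4° = 28.67 m/s; vertical v_y0 = 51.80 sin 56.4° = 43.15 m/s.
Set y = v_y0 t − ½ g t² = 69.4: 4.900 t² − 43.15 t + 69.4 = 0.
t = [43.15 ± √(43.15² − 2·9.80·69.4)] / 9.80 = (43.15 ± 22.39) / 9.80, so t = 2.118 s or t = 6.687 s.
The first (ascending) time is 2.118 s.

2.12 s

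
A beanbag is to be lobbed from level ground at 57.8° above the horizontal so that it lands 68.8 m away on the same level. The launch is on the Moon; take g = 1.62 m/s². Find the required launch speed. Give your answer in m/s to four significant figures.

11.12 m/s

Level-ground range: R = v₀² sin(2θ)/g, so v₀ = √(gR / sin 2θ).
v₀ = √(1.62 × 68.8 / sin 115.6°) = √(111.5 / 0.9018) = √123.59 = 11.12 m/s.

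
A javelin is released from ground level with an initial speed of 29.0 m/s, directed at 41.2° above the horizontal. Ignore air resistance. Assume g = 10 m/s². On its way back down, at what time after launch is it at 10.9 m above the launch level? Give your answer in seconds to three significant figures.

Resolve: vₓ = 29.00 cos 41.2° = 21.82 m/s and v_y0 = 29.00 sin 41.2° = 19.10 m/s.
Set y = v_y0 t − ½ g t² = 10.9: 5.000 t² − 19.10 t + 10.9 = 0.
Quadratic formula: t = (19.10 ± √146.89) / 10.0 = (19.10 ± 12.12) / 10.0 → t = 0.6982 s or 3.122 s.
The descending-branch root is 3.122 s.

3.12 s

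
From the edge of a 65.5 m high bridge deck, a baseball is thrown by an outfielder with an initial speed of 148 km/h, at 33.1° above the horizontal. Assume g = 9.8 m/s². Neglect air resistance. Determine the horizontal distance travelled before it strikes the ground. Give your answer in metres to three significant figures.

227 m

Convert: 148 km/h = 148/3.6 = 41.11 m/s.
vₓ = 41.11 cos 33.1° = 34.44 m/s; v_y0 = 41.11 sin 33.1° = 22.45 m/s.
The projectile lands when y = 65.5 + (22.45) t − ½·9.80·t² = 0. Positive root: t = (22.45 + √(22.45² + 2·9.80·65.5)) / 9.80 = (22.45 + 42.28) / 9.80 = 6.605 s.
Horizontal distance: R = vₓ t = 34.44 × 6.605 = 227.5 m.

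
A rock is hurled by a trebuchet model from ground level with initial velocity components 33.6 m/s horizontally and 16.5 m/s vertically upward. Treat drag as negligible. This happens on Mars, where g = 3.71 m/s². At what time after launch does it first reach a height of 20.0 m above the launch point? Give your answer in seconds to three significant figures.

Height y(t) = 16.50 t − 1.855 t² = 20.0 gives 1.855 t² − 16.50 t + 20.0 = 0.
Quadratic formula: t = (16.50 ± √123.85) / 3.71 = (16.50 ± 11.13) / 3.71 → t = 1.448 s or 7.447 s.
The first (ascending) time is 1.448 s.

1.45 s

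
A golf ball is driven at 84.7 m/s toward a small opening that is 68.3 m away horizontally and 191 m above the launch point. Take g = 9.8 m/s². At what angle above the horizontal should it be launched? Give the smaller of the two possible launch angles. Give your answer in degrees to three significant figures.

Trajectory: y = x tanθ − g x² (1 + tan²θ)/(2v₀²). With x = 68.3, y = 191, v₀ = 84.7, g = 9.80:
3.186 tan²θ − 68.3 tanθ + (194.2) = 0.
tanθ = [68.3 ± √(68.3² − 4 × 3.186 × (194.2))] / (2 × 3.186) = (68.3 ± 46.80) / 6.372, giving tanθ = 3.374 or 18.06.
θ = 73.49° or 86.83°; the smaller is 73.49°.

73.5°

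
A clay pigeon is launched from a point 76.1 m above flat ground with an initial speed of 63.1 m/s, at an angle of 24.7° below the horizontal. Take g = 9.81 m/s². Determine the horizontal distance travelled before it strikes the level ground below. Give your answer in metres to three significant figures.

vₓ = 63.10 cos 24.7° = 57.33 m/s; v_y0 = −26.37 m/s (downward).
With up positive and y = 0 at the ground: y(t) = 76.1 + (−26.37) t − 4.905 t². Setting y = 0 and taking the positive root: t = [−26.37 + √(26.37² + 2·9.81·76.1)] / 9.81 = (−26.37 + 46.78) / 9.81 = 2.081 s.
Horizontal distance: R = vₓ t = 57.33 × 2.081 = 119.3 m.

119 m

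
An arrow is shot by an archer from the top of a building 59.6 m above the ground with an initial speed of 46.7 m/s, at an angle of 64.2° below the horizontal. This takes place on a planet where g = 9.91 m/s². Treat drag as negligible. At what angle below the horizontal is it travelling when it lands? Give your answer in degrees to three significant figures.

Horizontal component vₓ = 46.70 cos 64.2° = 20.33 m/s; vertical v_y0 = −42.04 m/s (downward).
Vertical motion (up positive, ground at y = 0): 4.955 t² − (−42.04) t − 59.6 = 0, so t = (−42.04 + √(42.04² + 2·9.91·59.6)) / 9.91 = (−42.04 + 54.31) / 9.91 = 1.237 s.
At impact: v_y = v_y0 − g t = −54.31 m/s; vₓ = 20.33 m/s.
Angle below horizontal: arctan(|v_y|/vₓ) = arctan(54.31/20.33) = 69.48°.

69.5°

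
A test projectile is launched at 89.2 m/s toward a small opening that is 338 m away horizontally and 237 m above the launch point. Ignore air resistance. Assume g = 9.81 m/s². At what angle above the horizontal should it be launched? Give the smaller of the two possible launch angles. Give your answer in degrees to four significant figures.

50.64°

Trajectory: y = x tanθ − g x² (1 + tan²θ)/(2v₀²). With x = 338, y = 237, v₀ = 89.2, g = 9.81:
70.43 tan²θ − 338 tanθ + (307.4) = 0.
tanθ = [338 ± √(338² − 4 × 70.43 × (307.4))] / (2 × 70.43) = (338 ± 166.2) / 140.9, giving tanθ = 1.219 or 3.580.
θ = 50.64° or 74.39°; the smaller is 50.64°.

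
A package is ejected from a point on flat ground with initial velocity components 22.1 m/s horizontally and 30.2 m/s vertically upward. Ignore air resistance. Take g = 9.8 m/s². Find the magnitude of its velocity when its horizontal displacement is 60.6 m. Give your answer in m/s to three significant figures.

22.3 m/s

x = vₓ t ⇒ t = 60.6/22.10 = 2.742 s.
Vertical velocity there: v_y = v_y0 − g t = 30.20 − 9.80 × 2.742 = 3.328 m/s.
Speed: √(vₓ² + v_y²) = √(22.10² + 3.328²) = 22.35 m/s.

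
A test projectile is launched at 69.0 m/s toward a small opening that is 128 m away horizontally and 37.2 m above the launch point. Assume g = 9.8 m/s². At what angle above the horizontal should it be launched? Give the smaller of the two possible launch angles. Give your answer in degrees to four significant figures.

24.18°

Trajectory: y = x tanθ − g x² (1 + tan²θ)/(2v₀²). With x = 128, y = 37.2, v₀ = 69.0, g = 9.80:
16.86 tan²θ − 128 tanθ + (54.06) = 0.
tanθ = [128 ± √(128² − 4 × 16.86 × (54.06))] / (2 × 16.86) = (128 ± 112.9) / 33.72, giving tanθ = 0.4489 or 7.142.
θ = 24.18° or 82.03°; the smaller is 24.18°.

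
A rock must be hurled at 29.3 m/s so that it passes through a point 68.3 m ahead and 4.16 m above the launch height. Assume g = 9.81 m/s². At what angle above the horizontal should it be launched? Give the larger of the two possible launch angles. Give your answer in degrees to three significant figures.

63.2°

Trajectory: y = x tanθ − g x² (1 + tan²θ)/(2v₀²). With x = 68.3, y = 4.16, v₀ = 29.3, g = 9.81:
26.65 tan²θ − 68.3 tanθ + (30.81) = 0.
tanθ = [68.3 ± √(68.3² − 4 × 26.65 × (30.81))] / (2 × 26.65) = (68.3 ± 37.15) / 53.31, giving tanθ = 0.5844 or 1.978.
θ = 30.30° or 63.18°; the larger is 63.18°.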